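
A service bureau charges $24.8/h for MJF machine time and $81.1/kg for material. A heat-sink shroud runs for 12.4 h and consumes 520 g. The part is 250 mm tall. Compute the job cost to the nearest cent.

Machine-time cost: 24.8 × 12.4 → $307.52.
Feedstock cost = 81.1 × 520/1000, so $42.172.
Job cost: 307.52 + 42.172 = 349.692 ≈ $349.69.

$349.69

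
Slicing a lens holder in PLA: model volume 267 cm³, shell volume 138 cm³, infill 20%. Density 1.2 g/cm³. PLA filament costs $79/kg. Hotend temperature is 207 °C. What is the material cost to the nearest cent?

Infill region = 267 − 138 = 129 cm³.
Infill deposited = 0.20 × 129, so 25.8 cm³.
Total extruded: 138 + 25.8 → 163.8 cm³.
Mass = 163.8 × 1.2 = 196.56 g.
At $79/kg: 196.56/1000 × 79 = $15.53.

$15.53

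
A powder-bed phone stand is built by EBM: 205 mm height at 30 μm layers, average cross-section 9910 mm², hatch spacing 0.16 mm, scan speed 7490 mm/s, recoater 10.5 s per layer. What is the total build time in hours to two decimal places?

Number of layers: 205 / 0.03 → 6834 (rounded up).
Hatch length per layer = 9910 / 0.16, so 61937.5 mm.
Per-layer scan time = 61937.5 / 7490 = 8.2694 s.
Layer cycle = 8.2694 + 10.5, so 18.7694 s.
Total: 6834 × 18.7694 s = 128270.0796 s → 35.63 hours.

35.63 hours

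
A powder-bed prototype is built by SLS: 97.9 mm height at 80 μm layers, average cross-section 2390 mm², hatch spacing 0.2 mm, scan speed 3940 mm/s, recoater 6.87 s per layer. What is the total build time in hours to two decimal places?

Layers = ⌈97.9/0.08⌉ = 1224.
Scan path per layer = 2390 / 0.2 = 11950 mm.
Laser time per layer: 11950 / 3940 → 3.033 s.
Layer cycle: 3.033 + 6.87 → 9.903 s.
1224 layers × 9.903 s/layer = 12121.272 s, i.e. 3.37 hours.

3.37 hours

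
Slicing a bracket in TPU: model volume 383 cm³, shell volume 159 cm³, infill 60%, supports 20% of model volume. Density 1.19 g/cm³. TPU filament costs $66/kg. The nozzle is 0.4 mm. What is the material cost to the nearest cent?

Infill region = 383 − 159 = 224 cm³.
Infill volume: 0.60 × 224 → 134.4 cm³.
Support: 0.20 × 383 → 76.6 cm³.
Total printed volume: 159 + 134.4 + 76.6 → 370 cm³.
Mass: 370 × 1.19 → 440.3 g.
Cost = 440.3 g / 1000 × $66/kg = $29.06.

$29.06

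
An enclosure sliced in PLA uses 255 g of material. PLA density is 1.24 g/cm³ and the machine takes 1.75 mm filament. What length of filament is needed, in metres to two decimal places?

85.50 m

Extruded volume: 255/1.24 = 205.6452 cm³ (205645.2 mm³).
Filament cross-section = π × (1.75/2)² = 2.4053 mm².
Length = 205645.2 / 2.4053 = 85496.69 mm = 85.50 m.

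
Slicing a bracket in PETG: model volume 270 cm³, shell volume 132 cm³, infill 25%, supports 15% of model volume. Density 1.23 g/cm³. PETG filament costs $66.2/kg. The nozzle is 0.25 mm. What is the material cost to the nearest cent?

$16.86

Infill region = 270 − 132, so 138 cm³.
Infill volume: 0.25 × 138 → 34.5 cm³.
Support = 0.15 × 270, so 40.5 cm³.
Deposited volume: 132 + 34.5 + 40.5 → 207 cm³.
Mass = 207 × 1.23, so 254.61 g.
At $66.2/kg: 254.61/1000 × 66.2 = $16.86.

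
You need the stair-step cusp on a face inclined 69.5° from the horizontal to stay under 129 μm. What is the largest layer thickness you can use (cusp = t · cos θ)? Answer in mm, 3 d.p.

0.368 mm

t = h_c / cos θ = 0.129 / 0.3502 = 0.368 mm.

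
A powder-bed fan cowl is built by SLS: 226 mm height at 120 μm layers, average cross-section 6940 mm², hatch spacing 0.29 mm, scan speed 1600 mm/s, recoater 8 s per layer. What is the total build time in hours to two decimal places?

12.01 hours

Layer count = ceil(226 / 0.12) = 1884.
Per-layer scan distance: 6940 / 0.29 → 23931 mm.
Scan time per layer = 23931 / 1600, so 14.9569 s.
Time per layer = 14.9569 + 8, so 22.9569 s.
1884 layers × 22.9569 s/layer = 43250.7996 s, i.e. 12.01 hours.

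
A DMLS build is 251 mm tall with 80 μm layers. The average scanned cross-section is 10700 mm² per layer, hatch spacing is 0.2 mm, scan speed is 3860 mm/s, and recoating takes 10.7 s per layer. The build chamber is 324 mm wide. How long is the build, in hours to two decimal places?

Layers = ⌈251/0.08⌉ = 3138.
Hatch length per layer = 10700 / 0.2 = 53500 mm.
Scan time per layer = 53500 / 3860, so 13.8601 s.
Per-layer time = 13.8601 + 10.7, so 24.5601 s.
3138 layers × 24.5601 s/layer = 77069.5938 s, i.e. 21.41 hours.

21.41 hours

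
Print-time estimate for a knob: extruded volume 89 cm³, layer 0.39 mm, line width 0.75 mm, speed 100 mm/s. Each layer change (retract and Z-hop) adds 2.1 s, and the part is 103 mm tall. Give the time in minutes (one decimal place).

60.0 minutes

Bead cross-section = 0.39 × 0.75, so 0.2925 mm².
Total extruded path = 89000/0.2925 = 304273.5 mm.
Extrusion time = 304273.5 / 100, so 3042.7 s.
Layers = ⌈103/0.39⌉ = 265.
Z-hop total: 265 × 2.1 → 556.5 s.
Altogether 3042.7 + 556.5 = 3599.2 s, i.e. 60.0 minutes.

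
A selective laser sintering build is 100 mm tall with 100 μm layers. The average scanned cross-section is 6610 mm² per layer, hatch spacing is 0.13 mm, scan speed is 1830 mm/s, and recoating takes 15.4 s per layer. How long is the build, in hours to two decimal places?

Number of layers: 100 / 0.1 → 1000 (rounded up).
Per-layer scan distance: 6610 / 0.13 → 50846.2 mm.
Laser time per layer = 50846.2 / 1830, so 27.7848 s.
Per-layer time = 27.7848 + 15.4, so 43.1848 s.
Build time = 1000 × 43.1848 = 43184.8 s = 12.00 hours.

12.00 hours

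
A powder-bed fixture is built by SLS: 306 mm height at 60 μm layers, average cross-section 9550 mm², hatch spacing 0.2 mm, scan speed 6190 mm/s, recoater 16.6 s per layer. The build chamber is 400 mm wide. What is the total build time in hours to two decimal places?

34.44 hours

Layers = ⌈306/0.06⌉ = 5100.
Hatch length per layer = 9550 / 0.2, so 47750 mm.
Laser time per layer: 47750 / 6190 → 7.7141 s.
Time per layer: 7.7141 + 16.6 → 24.3141 s.
5100 layers × 24.3141 s/layer = 124001.91 s, i.e. 34.44 hours.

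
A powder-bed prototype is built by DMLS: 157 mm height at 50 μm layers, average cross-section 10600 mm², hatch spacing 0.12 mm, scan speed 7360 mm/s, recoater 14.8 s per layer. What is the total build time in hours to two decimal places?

Number of layers: 157 / 0.05 → 3140 (rounded up).
Per-layer scan distance = 10600 / 0.12, so 88333.3 mm.
Scan time per layer = 88333.3 / 7360, so 12.0018 s.
Time per layer = 12.0018 + 14.8 = 26.8018 s.
Build time = 3140 × 26.8018 = 84157.652 s = 23.38 hours.

23.38 hours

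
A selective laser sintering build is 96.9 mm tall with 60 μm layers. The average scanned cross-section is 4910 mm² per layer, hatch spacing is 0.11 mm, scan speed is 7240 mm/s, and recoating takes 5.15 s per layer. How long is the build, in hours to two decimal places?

5.08 hours

Layer count = ceil(96.9 / 0.06) = 1615.
Hatch length per layer = 4910 / 0.11, so 44636.4 mm.
Scan time per layer = 44636.4 / 7240, so 6.1652 s.
Layer cycle: 6.1652 + 5.15 → 11.3152 s.
Total: 1615 × 11.3152 s = 18274.048 s → 5.08 hours.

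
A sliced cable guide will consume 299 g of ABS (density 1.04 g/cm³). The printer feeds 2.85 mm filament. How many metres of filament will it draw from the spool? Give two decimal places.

Extruded volume: 299/1.04 = 287.5 cm³ (287500 mm³).
A = π r² = π × 1.425² = 6.3794 mm².
L = V/A = 287500/6.3794 = 45066.93 mm → 45.07 m.

45.07 m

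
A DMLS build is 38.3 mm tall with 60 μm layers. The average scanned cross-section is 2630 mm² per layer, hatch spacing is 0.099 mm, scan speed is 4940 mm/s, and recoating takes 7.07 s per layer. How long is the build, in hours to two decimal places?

Layer count = ceil(38.3 / 0.06) = 639.
Scan path per layer = 2630 / 0.099 = 26565.7 mm.
Per-layer scan time: 26565.7 / 4940 → 5.3777 s.
Per-layer time = 5.3777 + 7.07, so 12.4477 s.
Build time = 639 × 12.4477 = 7954.0803 s = 2.21 hours.

2.21 hours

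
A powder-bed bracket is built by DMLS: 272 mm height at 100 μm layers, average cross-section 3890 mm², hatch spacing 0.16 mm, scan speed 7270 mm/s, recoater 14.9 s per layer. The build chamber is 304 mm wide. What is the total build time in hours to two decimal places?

Number of layers: 272 / 0.1 → 2720 (rounded up).
Per-layer scan distance = 3890 / 0.16, so 24312.5 mm.
Per-layer scan time = 24312.5 / 7270, so 3.3442 s.
Layer cycle = 3.3442 + 14.9, so 18.2442 s.
Build time = 2720 × 18.2442 = 49624.224 s = 13.78 hours.

13.78 hours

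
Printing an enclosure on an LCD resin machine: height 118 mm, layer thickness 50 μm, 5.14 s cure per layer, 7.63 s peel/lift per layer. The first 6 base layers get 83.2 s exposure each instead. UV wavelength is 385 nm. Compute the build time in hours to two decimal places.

8.50 hours

Layer count = ceil(118 / 0.05) = 2360.
Bottom layers = 6 × (83.2 + 7.63) = 544.98 s.
Remaining layers = 2354 × (5.14 + 7.63), so 30060.58 s.
Sum: 544.98 + 30060.58 = 30605.56 s → 8.50 hours.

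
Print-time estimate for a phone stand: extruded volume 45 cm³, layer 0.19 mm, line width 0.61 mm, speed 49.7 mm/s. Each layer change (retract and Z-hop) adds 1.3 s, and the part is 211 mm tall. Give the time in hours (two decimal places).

Extrusion cross-section = 0.19 × 0.61, so 0.1159 mm².
Toolpath length = 45 cm³ / 0.1159 mm² = 45000 / 0.1159 = 388265.7 mm.
Extrusion time: 388265.7 / 49.7 → 7812.2 s.
Number of layers: 211 / 0.19 → 1111 (rounded up).
Non-print overhead: 1111 × 1.3 → 1444.3 s.
Altogether 7812.2 + 1444.3 = 9256.5 s, i.e. 2.57 hours.

2.57 hours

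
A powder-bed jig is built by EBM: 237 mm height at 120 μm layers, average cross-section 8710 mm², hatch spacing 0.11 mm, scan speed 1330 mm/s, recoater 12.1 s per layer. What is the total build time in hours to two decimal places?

Layer count = ceil(237 / 0.12) = 1975.
Per-layer scan distance = 8710 / 0.11 = 79181.8 mm.
Per-layer scan time = 79181.8 / 1330, so 59.5352 s.
Layer cycle = 59.5352 + 12.1 = 71.6352 s.
1975 layers × 71.6352 s/layer = 141479.52 s, i.e. 39.30 hours.

39.30 hours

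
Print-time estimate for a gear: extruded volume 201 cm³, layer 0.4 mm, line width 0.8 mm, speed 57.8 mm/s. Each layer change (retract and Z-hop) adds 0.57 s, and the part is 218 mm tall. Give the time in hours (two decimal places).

3.10 hours

Line area = 0.4 × 0.8 = 0.32 mm².
Toolpath length = 201 cm³ / 0.32 mm² = 201000 / 0.32 = 628125 mm.
Print-move time = 628125 / 57.8 = 10867.2 s.
Number of layers: 218 / 0.4 → 545 (rounded up).
Non-print overhead = 545 × 0.57 = 310.65 s.
Altogether 10867.2 + 310.65 = 11177.85 s, i.e. 3.10 hours.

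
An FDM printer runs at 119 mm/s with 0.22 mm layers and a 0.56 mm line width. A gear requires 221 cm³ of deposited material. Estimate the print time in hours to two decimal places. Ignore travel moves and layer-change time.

4.19 hours

Line area = 0.22 × 0.56 = 0.1232 mm².
Toolpath length = 221 cm³ / 0.1232 mm² = 221000 / 0.1232 = 1793831.2 mm.
Time extruding = 1793831.2 / 119 = 15074.2 s.
In the requested units: 15074.2 s = 4.19 hours.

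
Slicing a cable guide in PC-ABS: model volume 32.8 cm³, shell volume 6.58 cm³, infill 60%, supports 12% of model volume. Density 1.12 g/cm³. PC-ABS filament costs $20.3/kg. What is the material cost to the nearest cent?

$0.60

Interior volume = 32.8 − 6.58, so 26.22 cm³.
Deposited infill = 0.60 × 26.22 = 15.732 cm³.
Support: 0.12 × 32.8 → 3.936 cm³.
Deposited volume = 6.58 + 15.732 + 3.936, so 26.248 cm³.
Mass: 26.248 × 1.12 → 29.39776 g.
At $20.3/kg: 29.39776/1000 × 20.3 = $0.60.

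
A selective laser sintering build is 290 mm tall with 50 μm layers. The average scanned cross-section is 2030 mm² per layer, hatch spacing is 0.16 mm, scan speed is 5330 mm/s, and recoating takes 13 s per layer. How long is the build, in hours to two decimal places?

24.78 hours

Layers = ⌈290/0.05⌉ = 5800.
Scan path per layer = 2030 / 0.16, so 12687.5 mm.
Scan time per layer = 12687.5 / 5330, so 2.3804 s.
Time per layer = 2.3804 + 13 = 15.3804 s.
Total: 5800 × 15.3804 s = 89206.32 s → 24.78 hours.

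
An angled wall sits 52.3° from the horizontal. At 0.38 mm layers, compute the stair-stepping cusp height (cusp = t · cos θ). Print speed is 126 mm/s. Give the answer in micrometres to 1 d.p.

232.4 μm

cos(52.3°) = 0.6115, so cusp = 0.38 × 0.6115 = 0.23237 mm → 232.4 μm.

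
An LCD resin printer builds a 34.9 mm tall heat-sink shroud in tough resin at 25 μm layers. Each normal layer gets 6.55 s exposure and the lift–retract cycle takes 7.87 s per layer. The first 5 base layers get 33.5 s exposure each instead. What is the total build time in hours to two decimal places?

5.63 hours

Number of layers: 34.9 / 0.025 → 1396 (rounded up).
Bottom layers = 5 × (33.5 + 7.87), so 206.85 s.
Regular layers = 1391 × (6.55 + 7.87), so 20058.22 s.
Total = 206.85 + 20058.22 = 20265.07 s = 5.63 hours.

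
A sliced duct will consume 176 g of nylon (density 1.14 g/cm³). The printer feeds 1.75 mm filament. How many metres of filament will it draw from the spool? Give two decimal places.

64.19 m

Extruded volume: 176/1.14 = 154.386 cm³ (154386 mm³).
Cross-section of 1.75 mm filament: π·(1.75/2)² = 2.4053 mm².
Length = 154386 / 2.4053 = 64185.76 mm = 64.19 m.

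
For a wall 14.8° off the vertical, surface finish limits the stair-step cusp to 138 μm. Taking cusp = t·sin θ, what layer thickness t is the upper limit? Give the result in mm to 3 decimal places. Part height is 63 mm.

0.540 mm

sin(14.8°) = 0.2554; t_max = 0.138/0.2554 = 0.540 mm.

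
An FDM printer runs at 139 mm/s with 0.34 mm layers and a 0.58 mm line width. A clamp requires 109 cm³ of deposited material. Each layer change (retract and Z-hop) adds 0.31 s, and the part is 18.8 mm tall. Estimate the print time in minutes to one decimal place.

66.6 minutes

Line area = 0.34 × 0.58, so 0.1972 mm².
Total extruded path = 109000/0.1972 = 552738.3 mm.
Time extruding = 552738.3 / 139 = 3976.5 s.
Number of layers: 18.8 / 0.34 → 56 (rounded up).
Non-print overhead = 56 × 0.31 = 17.36 s.
Total = 3976.5 + 17.36 = 3993.86 s = 66.6 minutes.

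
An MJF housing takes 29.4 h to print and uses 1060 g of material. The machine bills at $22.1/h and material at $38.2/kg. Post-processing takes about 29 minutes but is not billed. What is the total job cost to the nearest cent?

$690.23

Time charge = 22.1 × 29.4 = $649.74.
Feedstock cost = 38.2 × 1060/1000 = $40.492.
Total = 649.74 + 40.492 = 690.232 ≈ $690.23.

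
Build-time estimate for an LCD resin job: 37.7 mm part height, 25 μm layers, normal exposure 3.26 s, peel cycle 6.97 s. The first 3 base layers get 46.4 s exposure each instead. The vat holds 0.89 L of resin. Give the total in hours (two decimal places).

Layer count = ceil(37.7 / 0.025) = 1508.
Bottom layers = 3 × (46.4 + 6.97), so 160.11 s.
Normal layers = 1505 × (3.26 + 6.97) = 15396.15 s.
Total = 160.11 + 15396.15 = 15556.26 s = 4.32 hours.

4.32 hours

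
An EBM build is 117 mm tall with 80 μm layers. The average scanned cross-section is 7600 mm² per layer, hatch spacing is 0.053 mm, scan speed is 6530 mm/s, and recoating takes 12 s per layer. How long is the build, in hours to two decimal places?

13.80 hours

Number of layers: 117 / 0.08 → 1463 (rounded up).
Scan path per layer = 7600 / 0.053 = 143396.2 mm.
Scan time per layer = 143396.2 / 6530, so 21.9596 s.
Per-layer time = 21.9596 + 12, so 33.9596 s.
1463 layers × 33.9596 s/layer = 49682.8948 s, i.e. 13.80 hours.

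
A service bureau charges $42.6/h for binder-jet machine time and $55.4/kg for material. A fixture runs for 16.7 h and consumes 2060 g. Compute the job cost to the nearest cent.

Machine-time cost = 42.6 × 16.7 = $711.42.
Material cost = 55.4 × 2060/1000, so $114.124.
Total = 711.42 + 114.124 = 825.544 ≈ $825.54.

$825.54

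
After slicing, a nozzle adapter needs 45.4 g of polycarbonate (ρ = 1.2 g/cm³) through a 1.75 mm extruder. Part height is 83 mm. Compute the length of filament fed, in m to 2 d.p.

Volume = 45.4 g / 1.2 g·cm⁻³ = 37.8333 cm³ = 37833.3 mm³.
Cross-section of 1.75 mm filament: π·(1.75/2)² = 2.4053 mm².
L = V/A = 37833.3/2.4053 = 15729.14 mm → 15.73 m.

15.73 m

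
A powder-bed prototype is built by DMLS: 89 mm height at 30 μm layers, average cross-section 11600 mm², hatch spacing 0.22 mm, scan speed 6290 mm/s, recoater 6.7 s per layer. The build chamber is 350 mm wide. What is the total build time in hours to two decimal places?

Layers = ⌈89/0.03⌉ = 2967.
Scan path per layer: 11600 / 0.22 → 52727.3 mm.
Laser time per layer: 52727.3 / 6290 → 8.3827 s.
Layer cycle = 8.3827 + 6.7 = 15.0827 s.
2967 layers × 15.0827 s/layer = 44750.3709 s, i.e. 12.43 hours.

12.43 hours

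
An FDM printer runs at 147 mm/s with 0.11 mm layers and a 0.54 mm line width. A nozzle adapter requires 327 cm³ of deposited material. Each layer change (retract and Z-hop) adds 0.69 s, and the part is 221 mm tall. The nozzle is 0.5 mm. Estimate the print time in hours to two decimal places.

10.79 hours

Bead cross-section: 0.11 × 0.54 → 0.0594 mm².
Toolpath length = 327 cm³ / 0.0594 mm² = 327000 / 0.0594 = 5505050.5 mm.
Print-move time = 5505050.5 / 147, so 37449.3 s.
Layers = ⌈221/0.11⌉ = 2010.
Z-hop total = 2010 × 0.69, so 1386.9 s.
Total = 37449.3 + 1386.9 = 38836.2 s = 10.79 hours.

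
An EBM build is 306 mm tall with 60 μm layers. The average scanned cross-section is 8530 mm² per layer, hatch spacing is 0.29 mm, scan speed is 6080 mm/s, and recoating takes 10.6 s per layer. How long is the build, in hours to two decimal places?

21.87 hours

Layers = ⌈306/0.06⌉ = 5100.
Hatch length per layer: 8530 / 0.29 → 29413.8 mm.
Per-layer scan time = 29413.8 / 6080, so 4.8378 s.
Per-layer time = 4.8378 + 10.6 = 15.4378 s.
Total: 5100 × 15.4378 s = 78732.78 s → 21.87 hours.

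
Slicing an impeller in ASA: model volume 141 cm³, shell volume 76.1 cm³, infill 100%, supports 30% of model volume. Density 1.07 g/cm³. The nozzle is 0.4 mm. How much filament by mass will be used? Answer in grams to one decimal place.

196.1 g

Interior volume: 141 − 76.1 → 64.9 cm³.
Infill volume = 1.00 × 64.9 = 64.9 cm³.
Support = 0.30 × 141, so 42.3 cm³.
Total extruded = 76.1 + 64.9 + 42.3 = 183.3 cm³.
Mass = 183.3 × 1.07, so 196.131 g.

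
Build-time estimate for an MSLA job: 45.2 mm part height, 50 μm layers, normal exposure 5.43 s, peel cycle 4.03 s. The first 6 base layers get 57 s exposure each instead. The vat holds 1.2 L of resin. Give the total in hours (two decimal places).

2.46 hours

Number of layers: 45.2 / 0.05 → 904 (rounded up).
Burn-in layers: 6 × (57 + 4.03) → 366.18 s.
Remaining layers = 898 × (5.43 + 4.03), so 8495.08 s.
Total = 366.18 + 8495.08 = 8861.26 s = 2.46 hours.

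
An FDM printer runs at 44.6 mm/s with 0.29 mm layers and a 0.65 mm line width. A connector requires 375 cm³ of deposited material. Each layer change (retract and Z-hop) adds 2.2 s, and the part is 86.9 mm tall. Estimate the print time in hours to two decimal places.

12.57 hours

Bead cross-section = 0.29 × 0.65, so 0.1885 mm².
Path length: 375000 mm³ / 0.1885 mm² → 1989389.9 mm.
Time extruding = 1989389.9 / 44.6 = 44605.2 s.
Number of layers: 86.9 / 0.29 → 300 (rounded up).
Layer-change overhead = 300 × 2.2 = 660 s.
Altogether 44605.2 + 660 = 45265.2 s, i.e. 12.57 hours.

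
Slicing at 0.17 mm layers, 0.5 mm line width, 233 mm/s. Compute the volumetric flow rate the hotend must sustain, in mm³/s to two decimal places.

19.81

Bead cross-section = 0.17 × 0.5 = 0.085 mm².
Volumetric flow = 233 × 0.085 = 19.81 mm³/s.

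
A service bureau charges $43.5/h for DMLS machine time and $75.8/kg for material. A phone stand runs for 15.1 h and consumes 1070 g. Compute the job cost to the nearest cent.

Machine cost = 43.5 × 15.1, so $656.85.
Material cost: 75.8 × 1070/1000 → $81.106.
Job cost: 656.85 + 81.106 = 737.956 ≈ $737.96.

$737.96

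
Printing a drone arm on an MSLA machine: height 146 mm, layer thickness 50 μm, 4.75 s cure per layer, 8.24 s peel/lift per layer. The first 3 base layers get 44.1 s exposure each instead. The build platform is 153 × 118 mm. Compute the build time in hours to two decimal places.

Layer count = ceil(146 / 0.05) = 2920.
Bottom layers = 3 × (44.1 + 8.24), so 157.02 s.
Regular layers = 2917 × (4.75 + 8.24) = 37891.83 s.
Sum: 157.02 + 37891.83 = 38048.85 s → 10.57 hours.

10.57 hours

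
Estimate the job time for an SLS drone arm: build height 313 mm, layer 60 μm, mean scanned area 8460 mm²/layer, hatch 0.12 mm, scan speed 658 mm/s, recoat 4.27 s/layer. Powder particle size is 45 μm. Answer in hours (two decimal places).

Number of layers: 313 / 0.06 → 5217 (rounded up).
Scan path per layer = 8460 / 0.12, so 70500 mm.
Laser time per layer = 70500 / 658 = 107.1429 s.
Time per layer: 107.1429 + 4.27 → 111.4129 s.
Build time = 5217 × 111.4129 = 581241.0993 s = 161.46 hours.

161.46 hours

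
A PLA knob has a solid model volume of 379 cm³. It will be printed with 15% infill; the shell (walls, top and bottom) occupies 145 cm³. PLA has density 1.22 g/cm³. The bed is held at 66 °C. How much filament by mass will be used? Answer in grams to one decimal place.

Interior volume: 379 − 145 → 234 cm³.
Infill deposited: 0.15 × 234 → 35.1 cm³.
Total extruded = 145 + 35.1 = 180.1 cm³.
Mass: 180.1 × 1.22 → 219.722 g.

219.7 g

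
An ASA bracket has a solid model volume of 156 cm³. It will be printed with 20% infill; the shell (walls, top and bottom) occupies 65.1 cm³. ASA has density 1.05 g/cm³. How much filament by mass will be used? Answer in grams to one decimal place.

87.4 g

Interior volume: 156 − 65.1 → 90.9 cm³.
Infill deposited = 0.20 × 90.9, so 18.18 cm³.
Deposited volume = 65.1 + 18.18, so 83.28 cm³.
Mass: 83.28 × 1.05 → 87.444 g.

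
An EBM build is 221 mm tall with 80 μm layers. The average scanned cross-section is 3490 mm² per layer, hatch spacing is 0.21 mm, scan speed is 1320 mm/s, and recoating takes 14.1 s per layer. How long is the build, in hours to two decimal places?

Layers = ⌈221/0.08⌉ = 2763.
Per-layer scan distance = 3490 / 0.21 = 16619 mm.
Per-layer scan time = 16619 / 1320, so 12.5902 s.
Time per layer: 12.5902 + 14.1 → 26.6902 s.
Total: 2763 × 26.6902 s = 73745.0226 s → 20.48 hours.

20.48 hours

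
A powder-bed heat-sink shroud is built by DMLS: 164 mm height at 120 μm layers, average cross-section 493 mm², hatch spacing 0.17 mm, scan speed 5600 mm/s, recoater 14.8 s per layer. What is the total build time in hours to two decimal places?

5.82 hours

Layers = ⌈164/0.12⌉ = 1367.
Per-layer scan distance = 493 / 0.17 = 2900 mm.
Laser time per layer = 2900 / 5600 = 0.5179 s.
Per-layer time = 0.5179 + 14.8, so 15.3179 s.
1367 layers × 15.3179 s/layer = 20939.5693 s, i.e. 5.82 hours.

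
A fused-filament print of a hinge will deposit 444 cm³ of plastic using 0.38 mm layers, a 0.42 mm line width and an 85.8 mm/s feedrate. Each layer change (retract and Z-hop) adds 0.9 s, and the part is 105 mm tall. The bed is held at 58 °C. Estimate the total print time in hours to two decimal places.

9.08 hours

Extrusion cross-section: 0.38 × 0.42 → 0.1596 mm².
Total extruded path = 444000/0.1596 = 2781954.9 mm.
Extrusion time = 2781954.9 / 85.8 = 32423.7 s.
Layer count = ceil(105 / 0.38) = 277.
Layer-change overhead = 277 × 0.9, so 249.3 s.
Total = 32423.7 + 249.3 = 32673 s = 9.08 hours.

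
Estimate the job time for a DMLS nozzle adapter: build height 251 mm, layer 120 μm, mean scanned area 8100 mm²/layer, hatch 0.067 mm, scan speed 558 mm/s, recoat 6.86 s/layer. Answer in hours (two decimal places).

129.89 hours

Layers = ⌈251/0.12⌉ = 2092.
Hatch length per layer = 8100 / 0.067, so 120895.5 mm.
Scan time per layer = 120895.5 / 558, so 216.6586 s.
Time per layer = 216.6586 + 6.86, so 223.5186 s.
Build time = 2092 × 223.5186 = 467600.9112 s = 129.89 hours.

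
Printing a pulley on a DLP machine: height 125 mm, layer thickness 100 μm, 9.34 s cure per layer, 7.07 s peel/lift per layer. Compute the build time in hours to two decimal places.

5.70 hours

Layers = ⌈125/0.1⌉ = 1250.
Cycle time: 9.34 + 7.07 → 16.41 s.
Total = 1250 × 16.41 = 20512.5 s = 5.70 hours.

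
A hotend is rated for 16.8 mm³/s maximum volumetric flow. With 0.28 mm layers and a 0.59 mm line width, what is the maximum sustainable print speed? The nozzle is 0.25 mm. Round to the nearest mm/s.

102 mm/s

Bead cross-section: 0.28 × 0.59 → 0.1652 mm².
v_max = Q/A = 16.8/0.1652 = 101.69 mm/s → 102 mm/s.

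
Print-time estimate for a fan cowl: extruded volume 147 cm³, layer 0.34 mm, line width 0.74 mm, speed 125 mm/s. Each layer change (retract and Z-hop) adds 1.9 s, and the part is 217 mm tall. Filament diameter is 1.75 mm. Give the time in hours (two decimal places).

1.64 hours

Bead cross-section: 0.34 × 0.74 → 0.2516 mm².
Toolpath length = 147 cm³ / 0.2516 mm² = 147000 / 0.2516 = 584260.7 mm.
Time extruding: 584260.7 / 125 → 4674.1 s.
Number of layers: 217 / 0.34 → 639 (rounded up).
Non-print overhead = 639 × 1.9, so 1214.1 s.
Altogether 4674.1 + 1214.1 = 5888.2 s, i.e. 1.64 hours.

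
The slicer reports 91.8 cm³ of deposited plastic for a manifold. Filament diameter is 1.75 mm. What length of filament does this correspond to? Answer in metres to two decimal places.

Cross-section of 1.75 mm filament: π·(1.75/2)² = 2.4053 mm².
L = 91800 mm³ / 2.4053 mm² = 38165.72 mm, i.e. 38.17 m.

38.17 m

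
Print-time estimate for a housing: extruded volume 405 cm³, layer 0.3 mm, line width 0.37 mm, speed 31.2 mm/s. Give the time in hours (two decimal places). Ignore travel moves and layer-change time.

Bead cross-section = 0.3 × 0.37, so 0.111 mm².
Path length: 405000 mm³ / 0.111 mm² → 3648648.6 mm.
Time extruding = 3648648.6 / 31.2 = 116943.9 s.
Converting: 116943.9 s = 32.48 hours.

32.48 hours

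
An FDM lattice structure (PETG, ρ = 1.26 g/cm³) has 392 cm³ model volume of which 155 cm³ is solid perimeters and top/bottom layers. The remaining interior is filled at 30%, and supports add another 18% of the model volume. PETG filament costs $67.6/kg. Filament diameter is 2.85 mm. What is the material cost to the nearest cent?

$25.27

Infill region: 392 − 155 → 237 cm³.
Infill volume: 0.30 × 237 → 71.1 cm³.
Support = 0.18 × 392 = 70.56 cm³.
Total extruded = 155 + 71.1 + 70.56 = 296.66 cm³.
Mass = 296.66 × 1.26, so 373.7916 g.
Cost = 373.7916 g / 1000 × $67.6/kg = $25.27.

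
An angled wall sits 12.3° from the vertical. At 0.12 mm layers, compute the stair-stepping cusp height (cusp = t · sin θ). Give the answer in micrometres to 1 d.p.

sin(12.3°) = 0.2130, so cusp = 0.12 × 0.2130 = 0.02556 mm → 25.6 μm.

25.6 μm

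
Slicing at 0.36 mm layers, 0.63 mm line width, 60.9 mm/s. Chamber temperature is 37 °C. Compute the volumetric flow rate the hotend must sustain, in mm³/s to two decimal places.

A = 0.36 × 0.63, so 0.2268 mm².
Volumetric flow = 60.9 × 0.2268 = 13.81 mm³/s.

13.81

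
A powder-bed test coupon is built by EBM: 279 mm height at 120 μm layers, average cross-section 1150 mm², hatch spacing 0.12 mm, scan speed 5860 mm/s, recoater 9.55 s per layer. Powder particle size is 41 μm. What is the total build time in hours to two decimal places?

7.22 hours

Layer count = ceil(279 / 0.12) = 2325.
Scan path per layer = 1150 / 0.12 = 9583.3 mm.
Beam time per layer = 9583.3 / 5860 = 1.6354 s.
Layer cycle = 1.6354 + 9.55 = 11.1854 s.
2325 layers × 11.1854 s/layer = 26006.055 s, i.e. 7.22 hours.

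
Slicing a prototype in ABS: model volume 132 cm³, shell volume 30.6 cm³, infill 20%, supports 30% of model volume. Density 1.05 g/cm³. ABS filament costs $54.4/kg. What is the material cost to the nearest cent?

Volume inside the shell: 132 − 30.6 → 101.4 cm³.
Infill volume = 0.20 × 101.4 = 20.28 cm³.
Support: 0.30 × 132 → 39.6 cm³.
Total printed volume = 30.6 + 20.28 + 39.6 = 90.48 cm³.
Mass = 90.48 × 1.05, so 95.004 g.
Cost = 95.004 g / 1000 × $54.4/kg = $5.17.

$5.17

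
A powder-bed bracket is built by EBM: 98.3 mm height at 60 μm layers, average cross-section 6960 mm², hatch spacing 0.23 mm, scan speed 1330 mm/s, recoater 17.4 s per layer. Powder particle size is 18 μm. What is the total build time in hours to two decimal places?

18.28 hours

Layers = ⌈98.3/0.06⌉ = 1639.
Scan path per layer = 6960 / 0.23 = 30260.9 mm.
Beam time per layer = 30260.9 / 1330 = 22.7526 s.
Layer cycle = 22.7526 + 17.4, so 40.1526 s.
Total: 1639 × 40.1526 s = 65810.1114 s → 18.28 hours.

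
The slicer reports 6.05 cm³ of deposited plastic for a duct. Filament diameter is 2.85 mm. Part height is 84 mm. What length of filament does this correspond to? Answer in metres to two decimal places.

0.95 m

Cross-section of 2.85 mm filament: π·(2.85/2)² = 6.3794 mm².
Length = 6.05 cm³ / 6.3794 mm² = 6050 / 6.3794 = 948.37 mm = 0.95 m.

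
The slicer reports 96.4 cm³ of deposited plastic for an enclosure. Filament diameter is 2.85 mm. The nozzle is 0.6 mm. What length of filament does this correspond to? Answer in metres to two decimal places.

15.11 m

Cross-section of 2.85 mm filament: π·(2.85/2)² = 6.3794 mm².
L = 96400 mm³ / 6.3794 mm² = 15111.14 mm, i.e. 15.11 m.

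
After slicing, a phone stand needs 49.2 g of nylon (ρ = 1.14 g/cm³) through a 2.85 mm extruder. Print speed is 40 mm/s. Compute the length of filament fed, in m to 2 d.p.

Volume = 49.2 g / 1.14 g·cm⁻³ = 43.1579 cm³ = 43157.9 mm³.
Cross-section of 2.85 mm filament: π·(2.85/2)² = 6.3794 mm².
L = V/A = 43157.9/6.3794 = 6765.2 mm → 6.77 m.

6.77 m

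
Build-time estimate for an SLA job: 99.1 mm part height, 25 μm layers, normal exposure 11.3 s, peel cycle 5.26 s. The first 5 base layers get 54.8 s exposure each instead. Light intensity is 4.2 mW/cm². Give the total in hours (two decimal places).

18.29 hours

Layers = ⌈99.1/0.025⌉ = 3964.
Burn-in layers: 5 × (54.8 + 5.26) → 300.3 s.
Regular layers = 3959 × (11.3 + 5.26), so 65561.04 s.
Sum: 300.3 + 65561.04 = 65861.34 s → 18.29 hours.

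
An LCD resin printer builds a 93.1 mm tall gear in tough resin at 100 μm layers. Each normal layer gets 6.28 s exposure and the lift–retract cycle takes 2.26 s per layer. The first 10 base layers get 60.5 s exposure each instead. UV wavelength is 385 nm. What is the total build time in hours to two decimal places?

2.36 hours

Layer count = ceil(93.1 / 0.1) = 931.
Base layers = 10 × (60.5 + 2.26) = 627.6 s.
Normal layers: 921 × (6.28 + 2.26) → 7865.34 s.
Total = 627.6 + 7865.34 = 8492.94 s = 2.36 hours.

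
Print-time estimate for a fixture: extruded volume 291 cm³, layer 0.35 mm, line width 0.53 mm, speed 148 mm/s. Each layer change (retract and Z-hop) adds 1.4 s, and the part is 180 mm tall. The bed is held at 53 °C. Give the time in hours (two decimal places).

Bead cross-section = 0.35 × 0.53, so 0.1855 mm².
Toolpath length = 291 cm³ / 0.1855 mm² = 291000 / 0.1855 = 1568733.2 mm.
Time extruding = 1568733.2 / 148 = 10599.5 s.
Layer count = ceil(180 / 0.35) = 515.
Layer-change overhead = 515 × 1.4, so 721 s.
Altogether 10599.5 + 721 = 11320.5 s, i.e. 3.14 hours.

3.14 hours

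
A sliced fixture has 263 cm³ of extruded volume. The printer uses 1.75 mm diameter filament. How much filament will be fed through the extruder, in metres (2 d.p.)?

Filament cross-section = π × (1.75/2)² = 2.4053 mm².
L = 263000 mm³ / 2.4053 mm² = 109341.87 mm, i.e. 109.34 m.

109.34 m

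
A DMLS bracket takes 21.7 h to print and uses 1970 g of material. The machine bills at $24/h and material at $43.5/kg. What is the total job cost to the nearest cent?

$606.50

Machine cost: 24 × 21.7 → $520.80.
Material charge = 43.5 × 1970/1000, so $85.695.
Total = 520.80 + 85.695 = 606.495 ≈ $606.50.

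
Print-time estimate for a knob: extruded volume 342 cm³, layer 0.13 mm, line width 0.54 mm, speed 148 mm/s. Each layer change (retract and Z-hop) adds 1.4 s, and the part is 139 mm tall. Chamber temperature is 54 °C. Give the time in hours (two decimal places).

Extrusion cross-section = 0.13 × 0.54 = 0.0702 mm².
Path length: 342000 mm³ / 0.0702 mm² → 4871794.9 mm.
Extrusion time: 4871794.9 / 148 → 32917.5 s.
Layers = ⌈139/0.13⌉ = 1070.
Z-hop total: 1070 × 1.4 → 1498 s.
Total = 32917.5 + 1498 = 34415.5 s = 9.56 hours.

9.56 hours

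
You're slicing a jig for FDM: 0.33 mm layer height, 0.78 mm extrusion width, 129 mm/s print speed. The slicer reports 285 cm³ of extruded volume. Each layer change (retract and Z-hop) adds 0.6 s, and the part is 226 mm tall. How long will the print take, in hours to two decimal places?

Bead cross-section = 0.33 × 0.78 = 0.2574 mm².
Toolpath length = 285 cm³ / 0.2574 mm² = 285000 / 0.2574 = 1107226.1 mm.
Print-move time = 1107226.1 / 129 = 8583.1 s.
Layers = ⌈226/0.33⌉ = 685.
Layer-change overhead: 685 × 0.6 → 411 s.
Altogether 8583.1 + 411 = 8994.1 s, i.e. 2.50 hours.

2.50 hours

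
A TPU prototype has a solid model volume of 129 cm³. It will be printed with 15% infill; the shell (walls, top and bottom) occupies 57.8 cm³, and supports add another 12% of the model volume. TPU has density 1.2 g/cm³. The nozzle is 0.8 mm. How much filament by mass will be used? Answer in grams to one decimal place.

Infill region = 129 − 57.8 = 71.2 cm³.
Infill deposited: 0.15 × 71.2 → 10.68 cm³.
Support = 0.12 × 129, so 15.48 cm³.
Deposited volume = 57.8 + 10.68 + 15.48 = 83.96 cm³.
Mass = 83.96 × 1.2, so 100.752 g.

100.8 g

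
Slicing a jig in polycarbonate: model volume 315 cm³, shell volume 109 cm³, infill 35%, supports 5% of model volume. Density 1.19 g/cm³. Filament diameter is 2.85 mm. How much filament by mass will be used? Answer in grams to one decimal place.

Interior volume: 315 − 109 → 206 cm³.
Infill deposited: 0.35 × 206 → 72.1 cm³.
Support = 0.05 × 315, so 15.75 cm³.
Total extruded = 109 + 72.1 + 15.75 = 196.85 cm³.
Mass: 196.85 × 1.19 → 234.2515 g.

234.3 g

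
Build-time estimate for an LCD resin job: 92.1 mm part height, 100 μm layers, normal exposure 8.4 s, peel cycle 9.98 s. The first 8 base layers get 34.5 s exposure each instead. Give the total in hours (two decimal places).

Number of layers: 92.1 / 0.1 → 921 (rounded up).
Burn-in layers = 8 × (34.5 + 9.98), so 355.84 s.
Remaining layers = 913 × (8.4 + 9.98) = 16780.94 s.
Sum: 355.84 + 16780.94 = 17136.78 s → 4.76 hours.

4.76 hours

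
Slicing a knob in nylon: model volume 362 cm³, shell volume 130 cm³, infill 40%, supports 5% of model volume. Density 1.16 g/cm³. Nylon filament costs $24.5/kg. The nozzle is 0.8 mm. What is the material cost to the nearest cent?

$6.85

Volume inside the shell: 362 − 130 → 232 cm³.
Infill deposited: 0.40 × 232 → 92.8 cm³.
Support = 0.05 × 362 = 18.1 cm³.
Deposited volume = 130 + 92.8 + 18.1, so 240.9 cm³.
Mass = 240.9 × 1.16 = 279.444 g.
Cost = 279.444 g / 1000 × $24.5/kg = $6.85.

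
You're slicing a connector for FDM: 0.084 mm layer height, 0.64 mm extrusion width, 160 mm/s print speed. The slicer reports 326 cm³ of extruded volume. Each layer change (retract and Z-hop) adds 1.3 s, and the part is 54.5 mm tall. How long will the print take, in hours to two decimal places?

10.76 hours

Bead cross-section = 0.084 × 0.64 = 0.05376 mm².
Total extruded path = 326000/0.05376 = 6063988.1 mm.
Extrusion time: 6063988.1 / 160 → 37899.9 s.
Layer count = ceil(54.5 / 0.084) = 649.
Non-print overhead = 649 × 1.3, so 843.7 s.
Altogether 37899.9 + 843.7 = 38743.6 s, i.e. 10.76 hours.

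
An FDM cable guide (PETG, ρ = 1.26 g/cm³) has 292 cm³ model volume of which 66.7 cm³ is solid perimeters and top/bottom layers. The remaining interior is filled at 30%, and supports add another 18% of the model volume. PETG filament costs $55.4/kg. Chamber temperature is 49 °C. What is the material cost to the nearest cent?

$13.04

Interior volume = 292 − 66.7, so 225.3 cm³.
Infill deposited = 0.30 × 225.3, so 67.59 cm³.
Support = 0.18 × 292 = 52.56 cm³.
Deposited volume: 66.7 + 67.59 + 52.56 → 186.85 cm³.
Mass = 186.85 × 1.26 = 235.431 g.
Cost = 235.431 g / 1000 × $55.4/kg = $13.04.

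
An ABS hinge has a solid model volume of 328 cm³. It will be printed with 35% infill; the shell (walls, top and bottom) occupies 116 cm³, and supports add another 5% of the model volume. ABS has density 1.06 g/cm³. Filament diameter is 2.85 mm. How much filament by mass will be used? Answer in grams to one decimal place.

219.0 g

Volume inside the shell = 328 − 116 = 212 cm³.
Infill deposited = 0.35 × 212, so 74.2 cm³.
Support: 0.05 × 328 → 16.4 cm³.
Total extruded = 116 + 74.2 + 16.4 = 206.6 cm³.
Mass: 206.6 × 1.06 → 218.996 g.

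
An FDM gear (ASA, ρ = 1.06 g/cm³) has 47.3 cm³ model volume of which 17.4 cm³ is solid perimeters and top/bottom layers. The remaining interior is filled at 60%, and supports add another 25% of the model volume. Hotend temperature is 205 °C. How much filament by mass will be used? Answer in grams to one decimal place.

Volume inside the shell = 47.3 − 17.4 = 29.9 cm³.
Deposited infill = 0.60 × 29.9, so 17.94 cm³.
Support = 0.25 × 47.3 = 11.825 cm³.
Deposited volume = 17.4 + 17.94 + 11.825, so 47.165 cm³.
Mass: 47.165 × 1.06 → 49.9949 g.

50.0 g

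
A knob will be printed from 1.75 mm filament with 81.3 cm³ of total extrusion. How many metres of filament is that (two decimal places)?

33.80 m

Filament cross-section = π × (1.75/2)² = 2.4053 mm².
Length = 81.3 cm³ / 2.4053 mm² = 81300 / 2.4053 = 33800.36 mm = 33.80 m.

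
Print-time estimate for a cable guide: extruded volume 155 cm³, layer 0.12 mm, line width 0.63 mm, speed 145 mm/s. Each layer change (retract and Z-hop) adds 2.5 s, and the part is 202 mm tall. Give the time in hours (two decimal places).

Bead cross-section = 0.12 × 0.63 = 0.0756 mm².
Toolpath length = 155 cm³ / 0.0756 mm² = 155000 / 0.0756 = 2050264.6 mm.
Print-move time: 2050264.6 / 145 → 14139.8 s.
Layer count = ceil(202 / 0.12) = 1684.
Non-print overhead = 1684 × 2.5, so 4210 s.
Total = 14139.8 + 4210 = 18349.8 s = 5.10 hours.

5.10 hours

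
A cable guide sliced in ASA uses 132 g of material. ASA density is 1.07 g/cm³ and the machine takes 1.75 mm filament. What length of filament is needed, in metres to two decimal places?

51.29 m

Volume = 132 g / 1.07 g·cm⁻³ = 123.3645 cm³ = 123364.5 mm³.
Cross-section of 1.75 mm filament: π·(1.75/2)² = 2.4053 mm².
Length = 123364.5 / 2.4053 = 51288.61 mm = 51.29 m.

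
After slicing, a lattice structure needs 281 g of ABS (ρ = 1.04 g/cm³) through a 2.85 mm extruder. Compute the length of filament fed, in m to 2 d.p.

Volume = 281 g / 1.04 g·cm⁻³ = 270.1923 cm³ = 270192.3 mm³.
Cross-section of 2.85 mm filament: π·(2.85/2)² = 6.3794 mm².
L = V/A = 270192.3/6.3794 = 42353.87 mm → 42.35 m.

42.35 m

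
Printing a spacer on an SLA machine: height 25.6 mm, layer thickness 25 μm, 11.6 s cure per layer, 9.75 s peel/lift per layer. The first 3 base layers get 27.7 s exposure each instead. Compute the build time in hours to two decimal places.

Layers = ⌈25.6/0.025⌉ = 1024.
Bottom layers: 3 × (27.7 + 9.75) → 112.35 s.
Regular layers = 1021 × (11.6 + 9.75) = 21798.35 s.
Total = 112.35 + 21798.35 = 21910.7 s = 6.09 hours.

6.09 hours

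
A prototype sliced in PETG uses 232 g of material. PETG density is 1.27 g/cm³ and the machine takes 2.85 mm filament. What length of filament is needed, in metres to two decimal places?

Volume = 232 g / 1.27 g·cm⁻³ = 182.6772 cm³ = 182677.2 mm³.
Filament cross-section = π × (2.85/2)² = 6.3794 mm².
Length = 182677.2 / 6.3794 = 28635.48 mm = 28.64 m.

28.64 m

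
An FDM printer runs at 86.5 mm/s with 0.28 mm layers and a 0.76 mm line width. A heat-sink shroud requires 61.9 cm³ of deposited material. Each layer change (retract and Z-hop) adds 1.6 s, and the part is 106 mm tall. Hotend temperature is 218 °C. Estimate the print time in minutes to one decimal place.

66.2 minutes

Extrusion cross-section = 0.28 × 0.76, so 0.2128 mm².
Total extruded path = 61900/0.2128 = 290883.5 mm.
Time extruding = 290883.5 / 86.5, so 3362.8 s.
Layers = ⌈106/0.28⌉ = 379.
Layer-change overhead: 379 × 1.6 → 606.4 s.
Total = 3362.8 + 606.4 = 3969.2 s = 66.2 minutes.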